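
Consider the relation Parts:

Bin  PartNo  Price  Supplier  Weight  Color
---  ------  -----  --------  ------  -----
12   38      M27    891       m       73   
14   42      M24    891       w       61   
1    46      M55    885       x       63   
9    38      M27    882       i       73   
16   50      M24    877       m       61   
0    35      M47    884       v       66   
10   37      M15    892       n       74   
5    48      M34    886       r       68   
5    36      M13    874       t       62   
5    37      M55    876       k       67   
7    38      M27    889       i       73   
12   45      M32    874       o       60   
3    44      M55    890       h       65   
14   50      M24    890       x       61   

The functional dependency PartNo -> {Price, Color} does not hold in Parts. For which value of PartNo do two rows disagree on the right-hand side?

PartNo=38: 3 rows → {Price,Color} = (M27, 73), (M27, 73), (M27, 73) ✓
PartNo=42: 1 row → {Price,Color} = (M24, 61) ✓
PartNo=46: 1 row → {Price,Color} = (M55, 63) ✓
PartNo=50: 2 rows → {Price,Color} = (M24, 61), (M24, 61) ✓
PartNo=35: 1 row → {Price,Color} = (M47, 66) ✓
PartNo=37: 2 rows → {Price,Color} takes values {(M15, 74), (M55, 67)} — violation
PartNo=48: 1 row → {Price,Color} = (M34, 68) ✓
PartNo=36: 1 row → {Price,Color} = (M13, 62) ✓
PartNo=45: 1 row → {Price,Color} = (M32, 60) ✓
PartNo=44: 1 row → {Price,Color} = (M55, 65) ✓
The only PartNo value with inconsistent RHS is PartNo=37.

37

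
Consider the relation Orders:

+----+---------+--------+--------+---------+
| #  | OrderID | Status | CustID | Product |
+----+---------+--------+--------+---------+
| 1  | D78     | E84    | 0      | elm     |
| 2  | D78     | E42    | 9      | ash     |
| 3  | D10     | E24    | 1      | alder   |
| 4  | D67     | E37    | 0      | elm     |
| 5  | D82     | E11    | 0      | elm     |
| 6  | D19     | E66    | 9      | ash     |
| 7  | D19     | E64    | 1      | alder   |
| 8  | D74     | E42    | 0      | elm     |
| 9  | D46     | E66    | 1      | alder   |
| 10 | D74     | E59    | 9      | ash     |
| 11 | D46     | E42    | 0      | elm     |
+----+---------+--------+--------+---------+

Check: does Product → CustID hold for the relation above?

Product=elm: rows 1, 4, 5, 8, 11 → CustID = 0, 0, 0, 0, 0 ✓
Product=ash: rows 2, 6, 10 → CustID = 9, 9, 9 ✓
Product=alder: rows 3, 7, 9 → CustID = 1, 1, 1 ✓
Every Product value is associated with a single CustID value, so Product → CustID holds.

Yes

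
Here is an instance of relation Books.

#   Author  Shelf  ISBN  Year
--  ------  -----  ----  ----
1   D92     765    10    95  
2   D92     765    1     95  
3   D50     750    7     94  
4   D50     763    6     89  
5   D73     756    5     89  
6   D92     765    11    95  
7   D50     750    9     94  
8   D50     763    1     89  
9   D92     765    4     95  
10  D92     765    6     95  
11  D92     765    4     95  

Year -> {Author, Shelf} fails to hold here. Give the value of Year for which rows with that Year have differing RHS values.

Year=95: rows 1, 2, 6, 9, 10, 11 → {Author,Shelf} = (D92, 765), (D92, 765), (D92, 765), (D92, 765), (D92, 765), (D92, 765) ✓
Year=94: rows 3, 7 → {Author,Shelf} = (D50, 750), (D50, 750) ✓
Year=89: rows 4, 5, 8 → {Author,Shelf} takes values {(D50, 763), (D73, 756)} — violation
The only Year value with inconsistent RHS is Year=89.

89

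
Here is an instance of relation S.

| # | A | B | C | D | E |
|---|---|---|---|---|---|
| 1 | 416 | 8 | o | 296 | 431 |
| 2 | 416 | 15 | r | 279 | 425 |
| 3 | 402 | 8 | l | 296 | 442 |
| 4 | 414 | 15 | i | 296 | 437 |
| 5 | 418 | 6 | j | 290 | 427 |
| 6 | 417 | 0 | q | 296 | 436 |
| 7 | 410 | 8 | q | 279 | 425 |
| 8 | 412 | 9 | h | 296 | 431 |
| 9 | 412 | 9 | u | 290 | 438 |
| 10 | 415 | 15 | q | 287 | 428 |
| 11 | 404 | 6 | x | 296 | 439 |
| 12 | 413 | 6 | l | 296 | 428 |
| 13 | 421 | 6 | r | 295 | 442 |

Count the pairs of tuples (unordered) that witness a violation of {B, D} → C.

(B=8, D=296): violating pairs (1,3) — 1 pair.
(B=6, D=296): violating pairs (11,12) — 1 pair.

2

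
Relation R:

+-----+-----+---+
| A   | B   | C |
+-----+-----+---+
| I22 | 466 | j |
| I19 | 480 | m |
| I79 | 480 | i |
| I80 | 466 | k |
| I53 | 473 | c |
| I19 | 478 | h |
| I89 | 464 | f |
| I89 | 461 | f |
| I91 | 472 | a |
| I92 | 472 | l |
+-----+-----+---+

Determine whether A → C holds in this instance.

A=I22: 1 row → C = j ✓
A=I19: 2 rows → C takes values {m, h} — violation
A=I79: 1 row → C = i ✓
A=I80: 1 row → C = k ✓
A=I53: 1 row → C = c ✓
A=I89: 2 rows → C = f, f ✓
A=I91: 1 row → C = a ✓
A=I92: 1 row → C = l ✓
Two rows agree on A but differ on C, so A → C does not hold.

No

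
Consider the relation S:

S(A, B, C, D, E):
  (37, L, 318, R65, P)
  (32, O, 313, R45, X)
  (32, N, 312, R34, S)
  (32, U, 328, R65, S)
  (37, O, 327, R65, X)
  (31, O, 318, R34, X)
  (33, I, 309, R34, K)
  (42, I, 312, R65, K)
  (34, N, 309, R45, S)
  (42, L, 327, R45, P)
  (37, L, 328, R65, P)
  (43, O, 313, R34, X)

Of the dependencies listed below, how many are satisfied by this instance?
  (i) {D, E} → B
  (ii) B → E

(i) {D, E} → B: every LHS value maps to a single RHS value — holds.
(ii) B → E: every LHS value maps to a single RHS value — holds.
2 of the 2 dependencies hold.

2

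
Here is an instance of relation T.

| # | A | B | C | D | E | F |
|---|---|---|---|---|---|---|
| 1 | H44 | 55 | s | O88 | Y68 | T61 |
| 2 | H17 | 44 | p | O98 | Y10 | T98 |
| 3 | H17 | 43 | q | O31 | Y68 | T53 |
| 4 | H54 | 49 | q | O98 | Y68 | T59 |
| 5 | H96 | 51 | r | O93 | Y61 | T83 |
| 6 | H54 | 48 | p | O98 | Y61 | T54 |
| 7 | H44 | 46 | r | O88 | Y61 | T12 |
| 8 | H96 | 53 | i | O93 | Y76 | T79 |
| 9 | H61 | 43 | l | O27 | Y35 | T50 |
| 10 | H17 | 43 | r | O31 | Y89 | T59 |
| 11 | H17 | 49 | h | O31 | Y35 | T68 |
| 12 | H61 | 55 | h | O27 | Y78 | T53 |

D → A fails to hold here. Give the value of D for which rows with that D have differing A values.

O98

D=O88: rows 1, 7 → A = H44, H44 ✓
D=O98: rows 2, 4, 6 → A takes values {H17, H54} — violation
D=O31: rows 3, 10, 11 → A = H17, H17, H17 ✓
D=O93: rows 5, 8 → A = H96, H96 ✓
D=O27: rows 9, 12 → A = H61, H61 ✓
The only D value with inconsistent A is D=O98.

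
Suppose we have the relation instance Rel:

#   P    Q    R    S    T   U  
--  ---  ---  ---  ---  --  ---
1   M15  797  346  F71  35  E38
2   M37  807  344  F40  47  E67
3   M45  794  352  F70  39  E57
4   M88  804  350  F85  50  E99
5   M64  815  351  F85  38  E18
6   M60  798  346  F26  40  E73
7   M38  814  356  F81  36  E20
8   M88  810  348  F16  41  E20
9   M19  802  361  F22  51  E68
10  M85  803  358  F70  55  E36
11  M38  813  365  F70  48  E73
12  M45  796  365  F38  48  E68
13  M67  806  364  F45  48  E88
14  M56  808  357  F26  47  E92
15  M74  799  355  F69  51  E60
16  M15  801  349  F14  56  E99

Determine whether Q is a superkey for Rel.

All 16 rows have distinct Q values, so Q → (all attributes) holds and Q is a superkey.

Yes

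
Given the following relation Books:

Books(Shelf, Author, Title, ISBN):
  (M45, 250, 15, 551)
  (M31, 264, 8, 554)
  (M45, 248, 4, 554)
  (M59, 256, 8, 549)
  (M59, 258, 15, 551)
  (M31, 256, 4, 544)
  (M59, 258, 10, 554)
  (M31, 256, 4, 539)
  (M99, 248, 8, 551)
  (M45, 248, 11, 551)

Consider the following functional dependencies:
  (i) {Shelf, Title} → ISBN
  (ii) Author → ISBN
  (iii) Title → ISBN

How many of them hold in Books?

0

(i) {Shelf, Title} → ISBN: (Shelf=M31, Title=4): 2 rows → ISBN takes values {544, 539} — violation — fails.
(ii) Author → ISBN: Author=248: 3 rows → ISBN takes values {554, 551} — violation; Author=256: 3 rows → ISBN takes values {549, 544, 539} — violation; Author=258: 2 rows → ISBN takes values {551, 554} — violation — fails.
(iii) Title → ISBN: Title=8: 3 rows → ISBN takes values {554, 549, 551} — violation; Title=4: 3 rows → ISBN takes values {554, 544, 539} — violation — fails.
None of the 3 dependencies hold.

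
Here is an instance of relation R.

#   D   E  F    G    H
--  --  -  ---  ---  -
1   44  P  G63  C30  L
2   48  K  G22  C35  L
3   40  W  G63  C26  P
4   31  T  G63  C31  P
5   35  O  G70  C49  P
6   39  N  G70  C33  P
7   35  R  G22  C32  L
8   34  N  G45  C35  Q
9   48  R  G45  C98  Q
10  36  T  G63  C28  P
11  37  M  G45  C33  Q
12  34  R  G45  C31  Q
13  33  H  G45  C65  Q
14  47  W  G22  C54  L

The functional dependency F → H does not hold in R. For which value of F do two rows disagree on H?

G63

F=G63: rows 1, 3, 4, 10 → H takes values {L, P} — violation
F=G22: rows 2, 7, 14 → H = L, L, L ✓
F=G70: rows 5, 6 → H = P, P ✓
F=G45: rows 8, 9, 11, 12, 13 → H = Q, Q, Q, Q, Q ✓
The only F value with inconsistent H is F=G63.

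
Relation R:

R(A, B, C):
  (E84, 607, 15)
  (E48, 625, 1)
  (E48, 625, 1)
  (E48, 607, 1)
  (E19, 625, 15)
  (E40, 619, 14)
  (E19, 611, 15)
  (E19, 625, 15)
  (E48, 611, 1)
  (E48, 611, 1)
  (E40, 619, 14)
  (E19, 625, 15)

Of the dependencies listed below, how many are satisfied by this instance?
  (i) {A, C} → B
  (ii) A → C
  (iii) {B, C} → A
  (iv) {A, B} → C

3

(i) {A, C} → B: (A=E48, C=1): 5 rows → B takes values {625, 607, 611} — violation; (A=E19, C=15): 4 rows → B takes values {625, 611} — violation — fails.
(ii) A → C: every LHS value maps to a single RHS value — holds.
(iii) {B, C} → A: every LHS value maps to a single RHS value — holds.
(iv) {A, B} → C: every LHS value maps to a single RHS value — holds.
3 of the 4 dependencies hold.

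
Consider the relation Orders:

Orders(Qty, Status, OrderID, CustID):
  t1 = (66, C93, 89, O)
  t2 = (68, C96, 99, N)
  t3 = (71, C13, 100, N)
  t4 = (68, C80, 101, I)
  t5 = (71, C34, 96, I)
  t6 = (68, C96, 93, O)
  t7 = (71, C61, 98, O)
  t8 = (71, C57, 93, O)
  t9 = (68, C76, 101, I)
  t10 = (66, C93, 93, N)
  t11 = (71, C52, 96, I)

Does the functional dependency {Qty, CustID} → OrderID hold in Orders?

(Qty=66, CustID=O): row 1 → OrderID = 89 ✓
(Qty=68, CustID=N): row 2 → OrderID = 99 ✓
(Qty=71, CustID=N): row 3 → OrderID = 100 ✓
(Qty=68, CustID=I): rows 4, 9 → OrderID = 101, 101 ✓
(Qty=71, CustID=I): rows 5, 11 → OrderID = 96, 96 ✓
(Qty=68, CustID=O): row 6 → OrderID = 93 ✓
(Qty=71, CustID=O): rows 7, 8 → OrderID takes values {98, 93} — violation
(Qty=66, CustID=N): row 10 → OrderID = 93 ✓
Two rows agree on {Qty, CustID} but differ on OrderID, so {Qty, CustID} → OrderID does not hold.

No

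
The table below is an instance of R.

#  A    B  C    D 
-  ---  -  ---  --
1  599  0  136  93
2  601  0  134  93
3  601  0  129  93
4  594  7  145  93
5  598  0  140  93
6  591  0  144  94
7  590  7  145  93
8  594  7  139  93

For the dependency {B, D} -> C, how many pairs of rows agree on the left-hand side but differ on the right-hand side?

8

(B=0, D=93): violating pairs (1,2), (1,3), (1,5), (2,3), (2,5), (3,5) — 6 pairs.
(B=7, D=93): violating pairs (4,8), (7,8) — 2 pairs.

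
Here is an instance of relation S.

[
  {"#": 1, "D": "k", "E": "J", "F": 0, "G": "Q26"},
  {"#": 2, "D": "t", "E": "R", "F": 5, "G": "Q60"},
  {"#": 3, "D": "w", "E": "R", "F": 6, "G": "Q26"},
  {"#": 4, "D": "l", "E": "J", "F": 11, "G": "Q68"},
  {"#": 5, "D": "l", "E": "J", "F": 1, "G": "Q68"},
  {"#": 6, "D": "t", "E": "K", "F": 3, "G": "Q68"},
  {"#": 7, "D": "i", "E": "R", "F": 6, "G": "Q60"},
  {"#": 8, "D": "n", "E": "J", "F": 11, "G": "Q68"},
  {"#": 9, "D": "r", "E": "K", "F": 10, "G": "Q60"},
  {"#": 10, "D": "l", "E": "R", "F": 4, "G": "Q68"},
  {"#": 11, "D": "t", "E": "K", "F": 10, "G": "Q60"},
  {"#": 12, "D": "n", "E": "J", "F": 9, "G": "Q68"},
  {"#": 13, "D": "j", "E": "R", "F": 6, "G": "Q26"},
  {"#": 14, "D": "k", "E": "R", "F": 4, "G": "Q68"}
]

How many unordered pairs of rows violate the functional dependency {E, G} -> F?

6

(E=R, G=Q60): violating pairs (2,7) — 1 pair.
(E=R, G=Q26): all 2 rows agree on F — 0 pairs.
(E=J, G=Q68): violating pairs (4,5), (4,12), (5,8), (5,12), (8,12) — 5 pairs.
(E=K, G=Q60): all 2 rows agree on F — 0 pairs.
(E=R, G=Q68): all 2 rows agree on F — 0 pairs.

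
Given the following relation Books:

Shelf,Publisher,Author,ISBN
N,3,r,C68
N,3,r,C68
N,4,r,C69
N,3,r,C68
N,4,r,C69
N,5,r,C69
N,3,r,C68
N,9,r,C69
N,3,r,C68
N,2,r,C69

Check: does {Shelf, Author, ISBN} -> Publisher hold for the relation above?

(Shelf=N, Author=r, ISBN=C68): 5 rows → Publisher = 3, 3, 3, 3, 3 ✓
(Shelf=N, Author=r, ISBN=C69): 5 rows → Publisher takes values {4, 5, 9, 2} — violation
Two rows agree on {Shelf, Author, ISBN} but differ on Publisher, so {Shelf, Author, ISBN} -> Publisher does not hold.

No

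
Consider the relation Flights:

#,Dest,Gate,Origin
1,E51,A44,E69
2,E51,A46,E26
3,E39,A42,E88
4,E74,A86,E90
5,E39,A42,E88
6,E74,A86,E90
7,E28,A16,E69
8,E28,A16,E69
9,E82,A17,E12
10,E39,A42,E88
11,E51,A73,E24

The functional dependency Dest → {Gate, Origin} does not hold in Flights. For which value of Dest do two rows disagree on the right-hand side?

E51

Dest=E51: rows 1, 2, 11 → {Gate,Origin} takes values {(A44, E69), (A46, E26), (A73, E24)} — violation
Dest=E39: rows 3, 5, 10 → {Gate,Origin} = (A42, E88), (A42, E88), (A42, E88) ✓
Dest=E74: rows 4, 6 → {Gate,Origin} = (A86, E90), (A86, E90) ✓
Dest=E28: rows 7, 8 → {Gate,Origin} = (A16, E69), (A16, E69) ✓
Dest=E82: row 9 → {Gate,Origin} = (A17, E12) ✓
The only Dest value with inconsistent RHS is Dest=E51.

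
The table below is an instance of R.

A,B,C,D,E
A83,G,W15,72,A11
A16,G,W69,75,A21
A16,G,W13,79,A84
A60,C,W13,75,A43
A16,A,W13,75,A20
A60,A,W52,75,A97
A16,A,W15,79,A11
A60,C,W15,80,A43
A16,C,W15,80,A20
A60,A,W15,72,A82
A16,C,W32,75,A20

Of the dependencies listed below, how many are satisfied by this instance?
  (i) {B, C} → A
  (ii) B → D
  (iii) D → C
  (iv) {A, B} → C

(i) {B, C} → A: (B=A, C=W15): 2 rows → A takes values {A16, A60} — violation; (B=C, C=W15): 2 rows → A takes values {A60, A16} — violation — fails.
(ii) B → D: B=G: 3 rows → D takes values {72, 75, 79} — violation; B=C: 4 rows → D takes values {75, 80} — violation; B=A: 4 rows → D takes values {75, 79, 72} — violation — fails.
(iii) D → C: D=75: 5 rows → C takes values {W69, W13, W52, W32} — violation; D=79: 2 rows → C takes values {W13, W15} — violation — fails.
(iv) {A, B} → C: (A=A16, B=G): 2 rows → C takes values {W69, W13} — violation; (A=A60, B=C): 2 rows → C takes values {W13, W15} — violation; (A=A16, B=A): 2 rows → C takes values {W13, W15} — violation; (A=A60, B=A): 2 rows → C takes values {W52, W15} — violation; (A=A16, B=C): 2 rows → C takes values {W15, W32} — violation — fails.
None of the 4 dependencies hold.

0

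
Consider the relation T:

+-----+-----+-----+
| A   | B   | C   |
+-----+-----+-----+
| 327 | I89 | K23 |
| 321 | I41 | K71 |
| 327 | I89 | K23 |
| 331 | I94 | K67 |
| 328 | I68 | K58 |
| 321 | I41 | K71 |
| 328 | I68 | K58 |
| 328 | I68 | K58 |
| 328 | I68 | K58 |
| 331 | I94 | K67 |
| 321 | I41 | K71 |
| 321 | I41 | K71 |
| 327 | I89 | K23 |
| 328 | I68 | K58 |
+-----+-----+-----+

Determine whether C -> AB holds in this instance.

C=K23: 3 rows → {A,B} = (327, I89), (327, I89), (327, I89) ✓
C=K71: 4 rows → {A,B} = (321, I41), (321, I41), (321, I41), (321, I41) ✓
C=K67: 2 rows → {A,B} = (331, I94), (331, I94) ✓
C=K58: 5 rows → {A,B} = (328, I68), (328, I68), (328, I68), (328, I68), (328, I68) ✓
Every C value is associated with a single AB value, so C -> AB holds.

Yes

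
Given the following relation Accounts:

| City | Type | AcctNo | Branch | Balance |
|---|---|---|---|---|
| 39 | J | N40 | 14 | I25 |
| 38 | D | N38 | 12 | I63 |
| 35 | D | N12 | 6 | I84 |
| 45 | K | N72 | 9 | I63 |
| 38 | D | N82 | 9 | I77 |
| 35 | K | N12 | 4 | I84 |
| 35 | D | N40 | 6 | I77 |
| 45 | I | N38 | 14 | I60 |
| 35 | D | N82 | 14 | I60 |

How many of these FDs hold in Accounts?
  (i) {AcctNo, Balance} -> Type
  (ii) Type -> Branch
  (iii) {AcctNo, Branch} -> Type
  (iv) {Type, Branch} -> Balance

1

(i) {AcctNo, Balance} -> Type: (AcctNo=N12, Balance=I84): 2 rows → Type takes values {D, K} — violation — fails.
(ii) Type -> Branch: Type=D: 5 rows → Branch takes values {12, 6, 9, 14} — violation; Type=K: 2 rows → Branch takes values {9, 4} — violation — fails.
(iii) {AcctNo, Branch} -> Type: every LHS value maps to a single RHS value — holds.
(iv) {Type, Branch} -> Balance: (Type=D, Branch=6): 2 rows → Balance takes values {I84, I77} — violation — fails.
1 of the 4 dependencies holds.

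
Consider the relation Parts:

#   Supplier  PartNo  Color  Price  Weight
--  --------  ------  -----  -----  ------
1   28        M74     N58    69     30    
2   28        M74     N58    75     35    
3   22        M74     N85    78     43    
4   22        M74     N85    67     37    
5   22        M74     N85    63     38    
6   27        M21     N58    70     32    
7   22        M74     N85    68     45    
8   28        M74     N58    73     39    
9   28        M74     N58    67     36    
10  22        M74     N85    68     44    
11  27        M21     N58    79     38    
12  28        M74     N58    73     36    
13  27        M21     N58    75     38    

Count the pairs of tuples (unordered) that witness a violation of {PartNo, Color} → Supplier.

0

(PartNo=M74, Color=N58): all 5 rows agree on Supplier — 0 pairs.
(PartNo=M74, Color=N85): all 5 rows agree on Supplier — 0 pairs.
(PartNo=M21, Color=N58): all 3 rows agree on Supplier — 0 pairs.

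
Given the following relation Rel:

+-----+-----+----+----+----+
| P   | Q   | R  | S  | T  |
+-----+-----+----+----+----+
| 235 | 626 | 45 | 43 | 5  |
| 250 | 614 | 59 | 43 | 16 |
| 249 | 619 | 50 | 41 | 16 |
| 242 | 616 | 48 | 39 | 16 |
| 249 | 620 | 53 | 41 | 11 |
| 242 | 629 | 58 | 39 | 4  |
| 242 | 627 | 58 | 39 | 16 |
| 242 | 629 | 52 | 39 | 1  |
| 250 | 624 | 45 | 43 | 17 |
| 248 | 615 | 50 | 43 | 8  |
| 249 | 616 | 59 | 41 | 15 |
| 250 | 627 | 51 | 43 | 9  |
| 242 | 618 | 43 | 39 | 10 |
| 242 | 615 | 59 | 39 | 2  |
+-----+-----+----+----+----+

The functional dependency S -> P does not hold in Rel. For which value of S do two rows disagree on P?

43

S=43: 5 rows → P takes values {235, 250, 248} — violation
S=41: 3 rows → P = 249, 249, 249 ✓
S=39: 6 rows → P = 242, 242, 242, 242, 242, 242 ✓
The only S value with inconsistent P is S=43.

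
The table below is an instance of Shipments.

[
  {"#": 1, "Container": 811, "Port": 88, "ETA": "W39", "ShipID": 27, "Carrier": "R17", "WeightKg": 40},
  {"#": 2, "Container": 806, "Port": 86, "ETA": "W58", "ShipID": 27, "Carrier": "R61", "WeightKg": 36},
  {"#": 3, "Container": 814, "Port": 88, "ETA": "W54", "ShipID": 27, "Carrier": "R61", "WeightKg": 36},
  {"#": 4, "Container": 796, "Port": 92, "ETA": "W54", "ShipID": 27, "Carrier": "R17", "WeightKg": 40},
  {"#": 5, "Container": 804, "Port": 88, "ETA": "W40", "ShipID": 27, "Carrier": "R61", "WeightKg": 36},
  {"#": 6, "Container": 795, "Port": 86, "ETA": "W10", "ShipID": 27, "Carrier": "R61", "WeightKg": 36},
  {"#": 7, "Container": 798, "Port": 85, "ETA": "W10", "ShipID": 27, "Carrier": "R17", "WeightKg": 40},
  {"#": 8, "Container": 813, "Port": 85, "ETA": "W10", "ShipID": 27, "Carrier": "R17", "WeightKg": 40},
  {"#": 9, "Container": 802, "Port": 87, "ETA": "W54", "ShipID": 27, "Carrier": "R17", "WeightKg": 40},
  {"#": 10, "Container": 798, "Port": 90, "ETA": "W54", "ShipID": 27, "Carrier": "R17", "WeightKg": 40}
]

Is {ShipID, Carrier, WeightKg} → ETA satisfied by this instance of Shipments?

No

(ShipID=27, Carrier=R17, WeightKg=40): rows 1, 4, 7, 8, 9, 10 → ETA takes values {W39, W54, W10} — violation
(ShipID=27, Carrier=R61, WeightKg=36): rows 2, 3, 5, 6 → ETA takes values {W58, W54, W40, W10} — violation
Two rows agree on {ShipID, Carrier, WeightKg} but differ on ETA, so {ShipID, Carrier, WeightKg} → ETA does not hold.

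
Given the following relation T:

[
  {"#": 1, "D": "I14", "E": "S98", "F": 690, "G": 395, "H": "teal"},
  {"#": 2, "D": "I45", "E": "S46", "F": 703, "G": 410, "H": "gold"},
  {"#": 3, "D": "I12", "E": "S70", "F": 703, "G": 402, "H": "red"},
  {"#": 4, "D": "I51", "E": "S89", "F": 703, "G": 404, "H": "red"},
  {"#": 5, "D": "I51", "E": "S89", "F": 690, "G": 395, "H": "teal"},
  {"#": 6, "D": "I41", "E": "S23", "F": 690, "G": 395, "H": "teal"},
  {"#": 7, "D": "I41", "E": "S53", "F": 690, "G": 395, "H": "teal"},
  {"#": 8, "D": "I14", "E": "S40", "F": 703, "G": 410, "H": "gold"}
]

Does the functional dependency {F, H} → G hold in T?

(F=690, H=teal): rows 1, 5, 6, 7 → G = 395, 395, 395, 395 ✓
(F=703, H=gold): rows 2, 8 → G = 410, 410 ✓
(F=703, H=red): rows 3, 4 → G takes values {402, 404} — violation
Two rows agree on {F, H} but differ on G, so {F, H} → G does not hold.

No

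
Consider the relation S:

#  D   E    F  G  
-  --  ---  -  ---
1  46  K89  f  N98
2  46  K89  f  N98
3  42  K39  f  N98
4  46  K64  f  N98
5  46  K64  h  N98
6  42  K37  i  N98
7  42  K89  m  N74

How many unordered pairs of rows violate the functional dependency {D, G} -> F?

(D=46, G=N98): violating pairs (1,5), (2,5), (4,5) — 3 pairs.
(D=42, G=N98): violating pairs (3,6) — 1 pair.

4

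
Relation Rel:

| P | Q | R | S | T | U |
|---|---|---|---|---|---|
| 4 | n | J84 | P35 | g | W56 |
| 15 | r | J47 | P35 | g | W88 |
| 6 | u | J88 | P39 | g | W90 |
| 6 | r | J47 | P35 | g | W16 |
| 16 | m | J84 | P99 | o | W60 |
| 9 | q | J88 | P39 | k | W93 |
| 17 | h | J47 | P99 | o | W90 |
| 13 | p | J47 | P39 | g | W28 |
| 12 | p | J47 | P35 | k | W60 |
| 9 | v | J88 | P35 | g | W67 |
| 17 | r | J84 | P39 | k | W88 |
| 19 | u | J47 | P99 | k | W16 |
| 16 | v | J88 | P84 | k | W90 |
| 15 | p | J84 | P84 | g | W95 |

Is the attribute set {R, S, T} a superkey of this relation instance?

Two distinct rows share (R=J47, S=P35, T=g), so {R, S, T} does not determine every attribute — not a superkey.

No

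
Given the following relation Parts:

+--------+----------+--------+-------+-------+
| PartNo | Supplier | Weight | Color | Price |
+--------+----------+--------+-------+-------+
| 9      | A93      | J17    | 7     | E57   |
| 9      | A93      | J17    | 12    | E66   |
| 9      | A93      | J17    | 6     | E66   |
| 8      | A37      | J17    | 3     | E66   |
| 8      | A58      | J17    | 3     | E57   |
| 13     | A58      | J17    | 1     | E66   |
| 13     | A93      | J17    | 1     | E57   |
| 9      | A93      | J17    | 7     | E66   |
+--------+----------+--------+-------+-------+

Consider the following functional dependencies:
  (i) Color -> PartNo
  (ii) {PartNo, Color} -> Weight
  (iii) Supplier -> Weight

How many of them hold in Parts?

3

(i) Color -> PartNo: every LHS value maps to a single RHS value — holds.
(ii) {PartNo, Color} -> Weight: every LHS value maps to a single RHS value — holds.
(iii) Supplier -> Weight: every LHS value maps to a single RHS value — holds.
3 of the 3 dependencies hold.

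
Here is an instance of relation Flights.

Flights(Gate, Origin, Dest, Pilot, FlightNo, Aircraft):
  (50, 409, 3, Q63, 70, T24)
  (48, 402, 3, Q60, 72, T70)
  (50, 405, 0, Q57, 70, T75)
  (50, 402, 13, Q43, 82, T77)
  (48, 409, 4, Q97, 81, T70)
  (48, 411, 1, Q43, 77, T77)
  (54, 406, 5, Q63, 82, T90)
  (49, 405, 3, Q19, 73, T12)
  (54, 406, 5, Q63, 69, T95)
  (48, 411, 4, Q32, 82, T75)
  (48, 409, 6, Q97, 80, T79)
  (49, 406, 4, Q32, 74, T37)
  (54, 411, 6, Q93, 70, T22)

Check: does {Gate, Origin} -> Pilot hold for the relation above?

No

(Gate=50, Origin=409): 1 row → Pilot = Q63 ✓
(Gate=48, Origin=402): 1 row → Pilot = Q60 ✓
(Gate=50, Origin=405): 1 row → Pilot = Q57 ✓
(Gate=50, Origin=402): 1 row → Pilot = Q43 ✓
(Gate=48, Origin=409): 2 rows → Pilot = Q97, Q97 ✓
(Gate=48, Origin=411): 2 rows → Pilot takes values {Q43, Q32} — violation
(Gate=54, Origin=406): 2 rows → Pilot = Q63, Q63 ✓
(Gate=49, Origin=405): 1 row → Pilot = Q19 ✓
(Gate=49, Origin=406): 1 row → Pilot = Q32 ✓
(Gate=54, Origin=411): 1 row → Pilot = Q93 ✓
Two rows agree on {Gate, Origin} but differ on Pilot, so {Gate, Origin} -> Pilot does not hold.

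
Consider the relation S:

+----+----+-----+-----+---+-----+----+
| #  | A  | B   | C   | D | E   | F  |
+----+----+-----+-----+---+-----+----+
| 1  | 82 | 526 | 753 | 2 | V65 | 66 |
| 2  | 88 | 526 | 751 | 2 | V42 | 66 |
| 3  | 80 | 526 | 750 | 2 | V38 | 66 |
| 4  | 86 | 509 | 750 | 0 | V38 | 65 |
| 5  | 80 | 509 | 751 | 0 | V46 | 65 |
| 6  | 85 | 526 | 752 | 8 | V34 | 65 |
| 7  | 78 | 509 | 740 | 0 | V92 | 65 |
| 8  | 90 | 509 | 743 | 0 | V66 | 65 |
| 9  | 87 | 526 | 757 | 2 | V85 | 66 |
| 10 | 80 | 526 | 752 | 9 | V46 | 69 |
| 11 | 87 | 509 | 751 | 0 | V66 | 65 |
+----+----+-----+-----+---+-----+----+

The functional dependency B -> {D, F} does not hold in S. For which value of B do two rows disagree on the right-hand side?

B=526: rows 1, 2, 3, 6, 9, 10 → {D,F} takes values {(2, 66), (8, 65), (9, 69)} — violation
B=509: rows 4, 5, 7, 8, 11 → {D,F} = (0, 65), (0, 65), (0, 65), (0, 65), (0, 65) ✓
The only B value with inconsistent RHS is B=526.

526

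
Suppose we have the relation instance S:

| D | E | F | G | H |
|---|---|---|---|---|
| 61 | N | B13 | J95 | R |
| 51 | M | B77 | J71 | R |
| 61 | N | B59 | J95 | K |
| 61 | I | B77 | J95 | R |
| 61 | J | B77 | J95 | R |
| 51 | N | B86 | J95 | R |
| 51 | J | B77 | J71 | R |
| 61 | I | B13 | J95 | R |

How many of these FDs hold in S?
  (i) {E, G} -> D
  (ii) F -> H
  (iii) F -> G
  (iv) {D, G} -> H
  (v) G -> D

(i) {E, G} -> D: (E=N, G=J95): 3 rows → D takes values {61, 51} — violation — fails.
(ii) F -> H: every LHS value maps to a single RHS value — holds.
(iii) F -> G: F=B77: 4 rows → G takes values {J71, J95} — violation — fails.
(iv) {D, G} -> H: (D=61, G=J95): 5 rows → H takes values {R, K} — violation — fails.
(v) G -> D: G=J95: 6 rows → D takes values {61, 51} — violation — fails.
1 of the 5 dependencies holds.

1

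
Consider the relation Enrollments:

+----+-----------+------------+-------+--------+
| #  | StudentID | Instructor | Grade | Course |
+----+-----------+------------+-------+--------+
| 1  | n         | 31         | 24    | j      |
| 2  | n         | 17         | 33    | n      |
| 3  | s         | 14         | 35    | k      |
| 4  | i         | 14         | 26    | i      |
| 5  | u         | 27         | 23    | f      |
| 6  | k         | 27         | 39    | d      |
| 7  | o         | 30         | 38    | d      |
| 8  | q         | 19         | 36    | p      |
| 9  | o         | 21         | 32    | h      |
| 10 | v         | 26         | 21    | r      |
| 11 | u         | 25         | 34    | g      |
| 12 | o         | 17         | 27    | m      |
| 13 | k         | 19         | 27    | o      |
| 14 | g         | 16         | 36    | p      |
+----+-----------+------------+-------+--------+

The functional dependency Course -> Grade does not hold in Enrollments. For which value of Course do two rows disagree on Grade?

Course=j: row 1 → Grade = 24 ✓
Course=n: row 2 → Grade = 33 ✓
Course=k: row 3 → Grade = 35 ✓
Course=i: row 4 → Grade = 26 ✓
Course=f: row 5 → Grade = 23 ✓
Course=d: rows 6, 7 → Grade takes values {39, 38} — violation
Course=p: rows 8, 14 → Grade = 36, 36 ✓
Course=h: row 9 → Grade = 32 ✓
Course=r: row 10 → Grade = 21 ✓
Course=g: row 11 → Grade = 34 ✓
Course=m: row 12 → Grade = 27 ✓
Course=o: row 13 → Grade = 27 ✓
The only Course value with inconsistent Grade is Course=d.

d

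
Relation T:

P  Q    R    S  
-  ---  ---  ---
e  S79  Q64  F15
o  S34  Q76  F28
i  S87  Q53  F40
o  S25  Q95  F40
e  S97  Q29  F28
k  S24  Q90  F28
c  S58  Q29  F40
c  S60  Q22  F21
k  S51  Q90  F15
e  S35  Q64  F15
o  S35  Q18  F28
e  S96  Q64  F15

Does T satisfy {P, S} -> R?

No

(P=e, S=F15): 3 rows → R = Q64, Q64, Q64 ✓
(P=o, S=F28): 2 rows → R takes values {Q76, Q18} — violation
(P=i, S=F40): 1 row → R = Q53 ✓
(P=o, S=F40): 1 row → R = Q95 ✓
(P=e, S=F28): 1 row → R = Q29 ✓
(P=k, S=F28): 1 row → R = Q90 ✓
(P=c, S=F40): 1 row → R = Q29 ✓
(P=c, S=F21): 1 row → R = Q22 ✓
(P=k, S=F15): 1 row → R = Q90 ✓
Two rows agree on {P, S} but differ on R, so {P, S} -> R does not hold.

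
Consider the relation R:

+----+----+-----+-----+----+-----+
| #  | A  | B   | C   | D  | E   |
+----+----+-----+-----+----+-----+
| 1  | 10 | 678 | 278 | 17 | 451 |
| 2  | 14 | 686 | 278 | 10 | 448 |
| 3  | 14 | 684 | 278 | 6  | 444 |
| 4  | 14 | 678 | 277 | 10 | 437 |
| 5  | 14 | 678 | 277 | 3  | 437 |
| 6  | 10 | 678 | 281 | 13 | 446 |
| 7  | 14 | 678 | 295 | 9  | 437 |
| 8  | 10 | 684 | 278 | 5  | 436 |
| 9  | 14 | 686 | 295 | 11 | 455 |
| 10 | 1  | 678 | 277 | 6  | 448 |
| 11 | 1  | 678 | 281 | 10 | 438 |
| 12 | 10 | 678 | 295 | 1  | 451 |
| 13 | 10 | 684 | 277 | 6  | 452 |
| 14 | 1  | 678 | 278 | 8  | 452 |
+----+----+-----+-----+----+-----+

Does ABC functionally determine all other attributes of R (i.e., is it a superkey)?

Rows 4 and 5 have the same ABC value (A=14, B=678, C=277) but are distinct tuples, so ABC does not determine every attribute — not a superkey.

No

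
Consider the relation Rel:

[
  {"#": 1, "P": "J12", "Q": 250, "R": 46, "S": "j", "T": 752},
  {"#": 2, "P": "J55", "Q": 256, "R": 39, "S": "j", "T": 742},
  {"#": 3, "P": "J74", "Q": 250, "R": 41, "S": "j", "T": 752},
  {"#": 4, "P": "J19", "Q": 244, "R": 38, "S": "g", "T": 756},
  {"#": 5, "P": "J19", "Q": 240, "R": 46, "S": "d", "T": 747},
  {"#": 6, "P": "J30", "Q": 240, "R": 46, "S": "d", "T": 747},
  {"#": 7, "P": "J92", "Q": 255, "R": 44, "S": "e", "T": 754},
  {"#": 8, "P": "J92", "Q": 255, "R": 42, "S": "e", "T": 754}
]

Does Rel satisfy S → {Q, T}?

S=j: rows 1, 2, 3 → {Q,T} takes values {(250, 752), (256, 742)} — violation
S=g: row 4 → {Q,T} = (244, 756) ✓
S=d: rows 5, 6 → {Q,T} = (240, 747), (240, 747) ✓
S=e: rows 7, 8 → {Q,T} = (255, 754), (255, 754) ✓
Two rows agree on S but differ on {Q, T}, so S → {Q, T} does not hold.

No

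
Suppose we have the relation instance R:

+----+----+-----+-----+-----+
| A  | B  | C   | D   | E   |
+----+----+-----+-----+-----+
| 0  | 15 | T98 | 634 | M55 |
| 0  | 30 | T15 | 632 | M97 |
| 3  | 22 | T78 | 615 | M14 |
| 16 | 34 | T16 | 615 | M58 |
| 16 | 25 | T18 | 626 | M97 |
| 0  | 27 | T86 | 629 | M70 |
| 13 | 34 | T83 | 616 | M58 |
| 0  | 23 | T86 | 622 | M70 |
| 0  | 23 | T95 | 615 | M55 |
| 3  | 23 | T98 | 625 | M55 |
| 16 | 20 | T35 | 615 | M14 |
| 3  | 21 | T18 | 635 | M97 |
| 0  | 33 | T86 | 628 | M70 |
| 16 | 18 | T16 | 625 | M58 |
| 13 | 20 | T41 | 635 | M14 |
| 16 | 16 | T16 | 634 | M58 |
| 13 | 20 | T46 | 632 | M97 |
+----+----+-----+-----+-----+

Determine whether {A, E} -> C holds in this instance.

No

(A=0, E=M55): 2 rows → C takes values {T98, T95} — violation
(A=0, E=M97): 1 row → C = T15 ✓
(A=3, E=M14): 1 row → C = T78 ✓
(A=16, E=M58): 3 rows → C = T16, T16, T16 ✓
(A=16, E=M97): 1 row → C = T18 ✓
(A=0, E=M70): 3 rows → C = T86, T86, T86 ✓
(A=13, E=M58): 1 row → C = T83 ✓
(A=3, E=M55): 1 row → C = T98 ✓
(A=16, E=M14): 1 row → C = T35 ✓
(A=3, E=M97): 1 row → C = T18 ✓
(A=13, E=M14): 1 row → C = T41 ✓
(A=13, E=M97): 1 row → C = T46 ✓
Two rows agree on {A, E} but differ on C, so {A, E} -> C does not hold.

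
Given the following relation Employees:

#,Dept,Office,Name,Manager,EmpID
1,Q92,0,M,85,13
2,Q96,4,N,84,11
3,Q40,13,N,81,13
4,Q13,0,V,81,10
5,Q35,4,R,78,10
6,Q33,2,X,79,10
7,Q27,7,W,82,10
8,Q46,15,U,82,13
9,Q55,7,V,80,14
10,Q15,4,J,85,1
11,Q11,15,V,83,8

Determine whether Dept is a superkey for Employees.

Yes

All 11 rows have distinct Dept values, so Dept → (all attributes) holds and Dept is a superkey.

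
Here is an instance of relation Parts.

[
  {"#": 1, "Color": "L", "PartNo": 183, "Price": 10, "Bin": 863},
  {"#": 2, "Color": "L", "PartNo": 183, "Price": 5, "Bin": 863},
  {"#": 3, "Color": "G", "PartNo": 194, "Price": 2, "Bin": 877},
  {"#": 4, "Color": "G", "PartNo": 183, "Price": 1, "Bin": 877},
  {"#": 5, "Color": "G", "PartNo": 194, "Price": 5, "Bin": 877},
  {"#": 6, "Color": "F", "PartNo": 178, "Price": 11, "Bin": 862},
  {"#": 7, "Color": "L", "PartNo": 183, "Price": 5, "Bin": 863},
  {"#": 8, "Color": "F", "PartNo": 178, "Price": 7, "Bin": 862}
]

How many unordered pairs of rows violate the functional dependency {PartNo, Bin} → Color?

0

(PartNo=183, Bin=863): all 3 rows agree on Color — 0 pairs.
(PartNo=194, Bin=877): all 2 rows agree on Color — 0 pairs.
(PartNo=178, Bin=862): all 2 rows agree on Color — 0 pairs.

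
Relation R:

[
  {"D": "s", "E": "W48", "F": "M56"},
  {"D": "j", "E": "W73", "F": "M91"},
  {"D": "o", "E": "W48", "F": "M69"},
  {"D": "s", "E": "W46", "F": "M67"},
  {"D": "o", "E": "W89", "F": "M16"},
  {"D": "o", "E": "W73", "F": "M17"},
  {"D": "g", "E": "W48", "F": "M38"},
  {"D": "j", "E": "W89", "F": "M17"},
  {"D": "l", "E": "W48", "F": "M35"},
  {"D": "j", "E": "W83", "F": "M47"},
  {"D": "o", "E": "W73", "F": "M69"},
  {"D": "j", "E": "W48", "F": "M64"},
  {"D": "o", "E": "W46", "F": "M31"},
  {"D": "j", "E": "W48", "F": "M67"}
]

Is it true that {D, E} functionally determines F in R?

(D=s, E=W48): 1 row → F = M56 ✓
(D=j, E=W73): 1 row → F = M91 ✓
(D=o, E=W48): 1 row → F = M69 ✓
(D=s, E=W46): 1 row → F = M67 ✓
(D=o, E=W89): 1 row → F = M16 ✓
(D=o, E=W73): 2 rows → F takes values {M17, M69} — violation
(D=g, E=W48): 1 row → F = M38 ✓
(D=j, E=W89): 1 row → F = M17 ✓
(D=l, E=W48): 1 row → F = M35 ✓
(D=j, E=W83): 1 row → F = M47 ✓
(D=j, E=W48): 2 rows → F takes values {M64, M67} — violation
(D=o, E=W46): 1 row → F = M31 ✓
Two rows agree on {D, E} but differ on F, so {D, E} -> F does not hold.

No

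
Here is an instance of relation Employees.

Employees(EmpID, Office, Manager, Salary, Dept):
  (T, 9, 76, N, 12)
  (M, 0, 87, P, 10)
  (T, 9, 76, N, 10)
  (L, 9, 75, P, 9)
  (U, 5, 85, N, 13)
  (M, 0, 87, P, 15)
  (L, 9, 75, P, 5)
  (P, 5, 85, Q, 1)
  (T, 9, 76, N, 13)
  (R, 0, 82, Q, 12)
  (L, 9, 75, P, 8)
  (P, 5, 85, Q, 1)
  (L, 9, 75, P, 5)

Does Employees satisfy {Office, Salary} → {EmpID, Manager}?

Yes

(Office=9, Salary=N): 3 rows → {EmpID,Manager} = (T, 76), (T, 76), (T, 76) ✓
(Office=0, Salary=P): 2 rows → {EmpID,Manager} = (M, 87), (M, 87) ✓
(Office=9, Salary=P): 4 rows → {EmpID,Manager} = (L, 75), (L, 75), (L, 75), (L, 75) ✓
(Office=5, Salary=N): 1 row → {EmpID,Manager} = (U, 85) ✓
(Office=5, Salary=Q): 2 rows → {EmpID,Manager} = (P, 85), (P, 85) ✓
(Office=0, Salary=Q): 1 row → {EmpID,Manager} = (R, 82) ✓
Every {Office, Salary} value is associated with a single {EmpID, Manager} value, so {Office, Salary} → {EmpID, Manager} holds.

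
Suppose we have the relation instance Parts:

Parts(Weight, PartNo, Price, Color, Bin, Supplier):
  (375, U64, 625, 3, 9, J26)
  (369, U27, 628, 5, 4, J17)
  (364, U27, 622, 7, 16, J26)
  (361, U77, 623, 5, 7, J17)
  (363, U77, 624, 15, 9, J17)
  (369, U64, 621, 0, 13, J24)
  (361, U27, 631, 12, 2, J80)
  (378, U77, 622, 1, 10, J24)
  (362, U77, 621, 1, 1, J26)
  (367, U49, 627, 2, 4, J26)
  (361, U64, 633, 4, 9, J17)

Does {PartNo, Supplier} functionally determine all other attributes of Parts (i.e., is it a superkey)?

Two distinct rows share (PartNo=U77, Supplier=J17), so {PartNo, Supplier} does not determine every attribute — not a superkey.

No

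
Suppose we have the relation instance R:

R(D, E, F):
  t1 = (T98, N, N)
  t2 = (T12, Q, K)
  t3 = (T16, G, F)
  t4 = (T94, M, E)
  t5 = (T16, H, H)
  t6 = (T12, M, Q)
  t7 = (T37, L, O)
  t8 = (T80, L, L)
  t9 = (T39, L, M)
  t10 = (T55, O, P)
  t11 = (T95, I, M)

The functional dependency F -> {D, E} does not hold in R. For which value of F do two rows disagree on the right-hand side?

M

F=N: row 1 → {D,E} = (T98, N) ✓
F=K: row 2 → {D,E} = (T12, Q) ✓
F=F: row 3 → {D,E} = (T16, G) ✓
F=E: row 4 → {D,E} = (T94, M) ✓
F=H: row 5 → {D,E} = (T16, H) ✓
F=Q: row 6 → {D,E} = (T12, M) ✓
F=O: row 7 → {D,E} = (T37, L) ✓
F=L: row 8 → {D,E} = (T80, L) ✓
F=M: rows 9, 11 → {D,E} takes values {(T39, L), (T95, I)} — violation
F=P: row 10 → {D,E} = (T55, O) ✓
The only F value with inconsistent RHS is F=M.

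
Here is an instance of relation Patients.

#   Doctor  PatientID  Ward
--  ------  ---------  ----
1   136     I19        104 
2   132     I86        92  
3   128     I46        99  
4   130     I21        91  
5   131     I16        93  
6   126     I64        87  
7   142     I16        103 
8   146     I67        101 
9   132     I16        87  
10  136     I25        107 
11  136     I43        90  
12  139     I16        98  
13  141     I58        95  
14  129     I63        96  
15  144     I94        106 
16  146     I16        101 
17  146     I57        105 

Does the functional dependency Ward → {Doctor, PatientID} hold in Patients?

Ward=104: row 1 → {Doctor,PatientID} = (136, I19) ✓
Ward=92: row 2 → {Doctor,PatientID} = (132, I86) ✓
Ward=99: row 3 → {Doctor,PatientID} = (128, I46) ✓
Ward=91: row 4 → {Doctor,PatientID} = (130, I21) ✓
Ward=93: row 5 → {Doctor,PatientID} = (131, I16) ✓
Ward=87: rows 6, 9 → {Doctor,PatientID} takes values {(126, I64), (132, I16)} — violation
Ward=103: row 7 → {Doctor,PatientID} = (142, I16) ✓
Ward=101: rows 8, 16 → {Doctor,PatientID} takes values {(146, I67), (146, I16)} — violation
Ward=107: row 10 → {Doctor,PatientID} = (136, I25) ✓
Ward=90: row 11 → {Doctor,PatientID} = (136, I43) ✓
Ward=98: row 12 → {Doctor,PatientID} = (139, I16) ✓
Ward=95: row 13 → {Doctor,PatientID} = (141, I58) ✓
Ward=96: row 14 → {Doctor,PatientID} = (129, I63) ✓
Ward=106: row 15 → {Doctor,PatientID} = (144, I94) ✓
Ward=105: row 17 → {Doctor,PatientID} = (146, I57) ✓
Two rows agree on Ward but differ on {Doctor, PatientID}, so Ward → {Doctor, PatientID} does not hold.

No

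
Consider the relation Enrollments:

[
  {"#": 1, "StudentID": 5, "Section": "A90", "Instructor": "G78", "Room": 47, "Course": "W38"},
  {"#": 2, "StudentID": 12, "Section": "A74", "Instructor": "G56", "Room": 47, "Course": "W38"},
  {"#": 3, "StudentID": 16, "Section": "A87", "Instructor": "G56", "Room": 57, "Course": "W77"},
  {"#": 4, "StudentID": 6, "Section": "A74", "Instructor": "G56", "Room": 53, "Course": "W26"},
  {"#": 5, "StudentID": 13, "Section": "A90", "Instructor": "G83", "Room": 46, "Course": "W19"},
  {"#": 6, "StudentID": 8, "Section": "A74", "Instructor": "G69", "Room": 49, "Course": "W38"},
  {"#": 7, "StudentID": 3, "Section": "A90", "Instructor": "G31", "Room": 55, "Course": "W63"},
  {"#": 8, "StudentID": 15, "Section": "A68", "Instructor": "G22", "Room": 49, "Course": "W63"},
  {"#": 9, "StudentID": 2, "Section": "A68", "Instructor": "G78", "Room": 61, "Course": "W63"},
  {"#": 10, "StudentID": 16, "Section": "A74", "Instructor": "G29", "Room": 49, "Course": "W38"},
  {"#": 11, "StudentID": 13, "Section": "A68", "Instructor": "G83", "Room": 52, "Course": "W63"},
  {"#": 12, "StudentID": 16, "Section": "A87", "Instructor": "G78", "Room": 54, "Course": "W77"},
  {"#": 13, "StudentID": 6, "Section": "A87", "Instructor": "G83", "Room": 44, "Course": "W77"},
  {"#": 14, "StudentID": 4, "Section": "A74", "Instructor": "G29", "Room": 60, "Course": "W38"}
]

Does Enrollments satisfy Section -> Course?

Section=A90: rows 1, 5, 7 → Course takes values {W38, W19, W63} — violation
Section=A74: rows 2, 4, 6, 10, 14 → Course takes values {W38, W26} — violation
Section=A87: rows 3, 12, 13 → Course = W77, W77, W77 ✓
Section=A68: rows 8, 9, 11 → Course = W63, W63, W63 ✓
Two rows agree on Section but differ on Course, so Section -> Course does not hold.

No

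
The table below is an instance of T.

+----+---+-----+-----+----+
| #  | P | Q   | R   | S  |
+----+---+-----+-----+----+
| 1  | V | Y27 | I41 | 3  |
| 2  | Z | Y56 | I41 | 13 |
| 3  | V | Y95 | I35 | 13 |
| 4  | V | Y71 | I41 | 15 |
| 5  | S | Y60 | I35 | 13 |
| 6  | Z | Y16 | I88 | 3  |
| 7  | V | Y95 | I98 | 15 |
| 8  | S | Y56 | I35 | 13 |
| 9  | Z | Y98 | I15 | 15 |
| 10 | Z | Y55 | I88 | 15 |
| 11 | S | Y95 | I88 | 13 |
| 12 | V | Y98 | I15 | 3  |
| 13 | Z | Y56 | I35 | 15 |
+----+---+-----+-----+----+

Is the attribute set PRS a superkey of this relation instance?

Rows 5 and 8 have the same PRS value (P=S, R=I35, S=13) but are distinct tuples, so PRS does not determine every attribute — not a superkey.

No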